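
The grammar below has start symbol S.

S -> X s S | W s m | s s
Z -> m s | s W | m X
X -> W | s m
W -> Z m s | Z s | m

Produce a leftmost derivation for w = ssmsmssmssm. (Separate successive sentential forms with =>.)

S=>Wsm=>Zmssm=>sWmssm=>sZsmssm=>ssWsmssm=>ssZmssmssm=>ssmsmssmssm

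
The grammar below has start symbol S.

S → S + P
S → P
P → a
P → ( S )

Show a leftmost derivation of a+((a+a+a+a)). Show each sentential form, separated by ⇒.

S⇒S+P⇒P+P⇒a+P⇒a+(S)⇒a+(P)⇒a+((S))⇒a+((S+P))⇒a+((S+P+P))⇒a+((S+P+P+P))⇒a+((P+P+P+P))⇒a+((a+P+P+P))⇒a+((a+a+P+P))⇒a+((a+a+a+P))⇒a+((a+a+a+a))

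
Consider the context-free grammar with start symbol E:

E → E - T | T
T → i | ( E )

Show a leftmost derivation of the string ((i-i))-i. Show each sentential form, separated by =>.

E=>E-T=>T-T=>(E)-T=>(T)-T=>((E))-T=>((E-T))-T=>((T-T))-T=>((i-T))-T=>((i-i))-T=>((i-i))-i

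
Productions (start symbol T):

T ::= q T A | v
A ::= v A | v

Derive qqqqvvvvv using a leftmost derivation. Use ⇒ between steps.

T⇒qTA⇒qqTAA⇒qqqTAAA⇒qqqqTAAAA⇒qqqqvAAAA⇒qqqqvvAAA⇒qqqqvvvAA⇒qqqqvvvvA⇒qqqqvvvvv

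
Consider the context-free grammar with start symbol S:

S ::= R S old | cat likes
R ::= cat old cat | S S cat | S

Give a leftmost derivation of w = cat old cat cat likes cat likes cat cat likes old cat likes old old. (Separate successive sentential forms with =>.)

S => R S old => cat old cat S old => cat old cat R S old old => cat old cat S S old old => cat old cat R S old S old old => cat old cat S S cat S old S old old => cat old cat cat likes S cat S old S old old => cat old cat cat likes cat likes cat S old S old old => cat old cat cat likes cat likes cat cat likes old S old old => cat old cat cat likes cat likes cat cat likes old cat likes old old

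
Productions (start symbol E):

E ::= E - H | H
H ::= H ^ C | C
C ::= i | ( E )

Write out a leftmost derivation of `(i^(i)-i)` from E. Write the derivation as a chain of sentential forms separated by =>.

E => H => C => (E) => (E-H) => (H-H) => (H^C-H) => (C^C-H) => (i^C-H) => (i^(E)-H) => (i^(H)-H) => (i^(C)-H) => (i^(i)-H) => (i^(i)-C) => (i^(i)-i)

E => H   [E ::= H]
H => C   [H ::= C]
C => (E)   [C ::= ( E )]
(E) => (E-H)   [E ::= E - H]
(E-H) => (H-H)   [E ::= H]
(H-H) => (H^C-H)   [H ::= H ^ C]
(H^C-H) => (C^C-H)   [H ::= C]
(C^C-H) => (i^C-H)   [C ::= i]
(i^C-H) => (i^(E)-H)   [C ::= ( E )]
(i^(E)-H) => (i^(H)-H)   [E ::= H]
(i^(H)-H) => (i^(C)-H)   [H ::= C]
(i^(C)-H) => (i^(i)-H)   [C ::= i]
(i^(i)-H) => (i^(i)-C)   [H ::= C]
(i^(i)-C) => (i^(i)-i)   [C ::= i]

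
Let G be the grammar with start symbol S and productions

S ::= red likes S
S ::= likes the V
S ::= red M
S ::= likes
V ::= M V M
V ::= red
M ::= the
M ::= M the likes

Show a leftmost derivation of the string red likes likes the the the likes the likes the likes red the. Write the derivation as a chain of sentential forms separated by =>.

S => red likes S   [S ::= red likes S]
red likes S => red likes likes the V   [S ::= likes the V]
red likes likes the V => red likes likes the M V M   [V ::= M V M]
red likes likes the M V M => red likes likes the M the likes V M   [M ::= M the likes]
red likes likes the M the likes V M => red likes likes the M the likes the likes V M   [M ::= M the likes]
red likes likes the M the likes the likes V M => red likes likes the M the likes the likes the likes V M   [M ::= M the likes]
red likes likes the M the likes the likes the likes V M => red likes likes the the the likes the likes the likes V M   [M ::= the]
red likes likes the the the likes the likes the likes V M => red likes likes the the the likes the likes the likes red M   [V ::= red]
red likes likes the the the likes the likes the likes red M => red likes likes the the the likes the likes the likes red the   [M ::= the]

S => red likes S => red likes likes the V => red likes likes the M V M => red likes likes the M the likes V M => red likes likes the M the likes the likes V M => red likes likes the M the likes the likes the likes V M => red likes likes the the the likes the likes the likes V M => red likes likes the the the likes the likes the likes red M => red likes likes the the the likes the likes the likes red the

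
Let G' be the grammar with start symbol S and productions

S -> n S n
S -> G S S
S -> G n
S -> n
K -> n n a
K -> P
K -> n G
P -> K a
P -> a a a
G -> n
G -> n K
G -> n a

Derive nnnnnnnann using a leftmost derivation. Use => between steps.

S => GSS   [S -> G S S]
GSS => nKSS   [G -> n K]
nKSS => nnGSS   [K -> n G]
nnGSS => nnnKSS   [G -> n K]
nnnKSS => nnnnGSS   [K -> n G]
nnnnGSS => nnnnnKSS   [G -> n K]
nnnnnKSS => nnnnnnnaSS   [K -> n n a]
nnnnnnnaSS => nnnnnnnanS   [S -> n]
nnnnnnnanS => nnnnnnnann   [S -> n]

S => GSS => nKSS => nnGSS => nnnKSS => nnnnGSS => nnnnnKSS => nnnnnnnaSS => nnnnnnnanS => nnnnnnnann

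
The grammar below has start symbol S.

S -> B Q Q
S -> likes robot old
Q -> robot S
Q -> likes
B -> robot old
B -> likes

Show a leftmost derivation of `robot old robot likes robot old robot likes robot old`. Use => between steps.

S => B Q Q => robot old Q Q => robot old robot S Q => robot old robot likes robot old Q => robot old robot likes robot old robot S => robot old robot likes robot old robot likes robot old

S => B Q Q   [S -> B Q Q]
B Q Q => robot old Q Q   [B -> robot old]
robot old Q Q => robot old robot S Q   [Q -> robot S]
robot old robot S Q => robot old robot likes robot old Q   [S -> likes robot old]
robot old robot likes robot old Q => robot old robot likes robot old robot S   [Q -> robot S]
robot old robot likes robot old robot S => robot old robot likes robot old robot likes robot old   [S -> likes robot old]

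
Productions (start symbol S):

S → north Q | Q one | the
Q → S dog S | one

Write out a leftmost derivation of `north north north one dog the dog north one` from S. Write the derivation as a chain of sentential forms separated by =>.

S => north Q   [S → north Q]
north Q => north S dog S   [Q → S dog S]
north S dog S => north north Q dog S   [S → north Q]
north north Q dog S => north north S dog S dog S   [Q → S dog S]
north north S dog S dog S => north north north Q dog S dog S   [S → north Q]
north north north Q dog S dog S => north north north one dog S dog S   [Q → one]
north north north one dog S dog S => north north north one dog the dog S   [S → the]
north north north one dog the dog S => north north north one dog the dog north Q   [S → north Q]
north north north one dog the dog north Q => north north north one dog the dog north one   [Q → one]

S => north Q => north S dog S => north north Q dog S => north north S dog S dog S => north north north Q dog S dog S => north north north one dog S dog S => north north north one dog the dog S => north north north one dog the dog north Q => north north north one dog the dog north one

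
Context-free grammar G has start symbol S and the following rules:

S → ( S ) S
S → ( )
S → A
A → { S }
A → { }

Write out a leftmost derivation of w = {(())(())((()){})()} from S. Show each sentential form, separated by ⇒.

S ⇒ A ⇒ {S} ⇒ {(S)S} ⇒ {(())S} ⇒ {(())(S)S} ⇒ {(())(())S} ⇒ {(())(())(S)S} ⇒ {(())(())((S)S)S} ⇒ {(())(())((())S)S} ⇒ {(())(())((())A)S} ⇒ {(())(())((()){})S} ⇒ {(())(())((()){})()}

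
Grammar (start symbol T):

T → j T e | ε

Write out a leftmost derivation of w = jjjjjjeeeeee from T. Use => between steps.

T => jTe => jjTee => jjjTeee => jjjjTeeee => jjjjjTeeeee => jjjjjjTeeeeee => jjjjjjeeeeee

T => jTe   [T → j T e]
jTe => jjTee   [T → j T e]
jjTee => jjjTeee   [T → j T e]
jjjTeee => jjjjTeeee   [T → j T e]
jjjjTeeee => jjjjjTeeeee   [T → j T e]
jjjjjTeeeee => jjjjjjTeeeeee   [T → j T e]
jjjjjjTeeeeee => jjjjjjeeeeee   [T → ε]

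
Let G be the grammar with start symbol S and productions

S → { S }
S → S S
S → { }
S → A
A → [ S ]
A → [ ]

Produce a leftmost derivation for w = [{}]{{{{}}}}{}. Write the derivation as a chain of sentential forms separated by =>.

S => SS   [S → S S]
SS => AS   [S → A]
AS => [S]S   [A → [ S ]]
[S]S => [{}]S   [S → { }]
[{}]S => [{}]SS   [S → S S]
[{}]SS => [{}]{S}S   [S → { S }]
[{}]{S}S => [{}]{{S}}S   [S → { S }]
[{}]{{S}}S => [{}]{{{S}}}S   [S → { S }]
[{}]{{{S}}}S => [{}]{{{{}}}}S   [S → { }]
[{}]{{{{}}}}S => [{}]{{{{}}}}{}   [S → { }]

S => SS => AS => [S]S => [{}]S => [{}]SS => [{}]{S}S => [{}]{{S}}S => [{}]{{{S}}}S => [{}]{{{{}}}}S => [{}]{{{{}}}}{}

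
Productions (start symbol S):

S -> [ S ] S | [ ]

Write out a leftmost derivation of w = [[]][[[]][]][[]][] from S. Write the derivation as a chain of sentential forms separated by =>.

S => [S]S   [S -> [ S ] S]
[S]S => [[]]S   [S -> [ ]]
[[]]S => [[]][S]S   [S -> [ S ] S]
[[]][S]S => [[]][[S]S]S   [S -> [ S ] S]
[[]][[S]S]S => [[]][[[]]S]S   [S -> [ ]]
[[]][[[]]S]S => [[]][[[]][]]S   [S -> [ ]]
[[]][[[]][]]S => [[]][[[]][]][S]S   [S -> [ S ] S]
[[]][[[]][]][S]S => [[]][[[]][]][[]]S   [S -> [ ]]
[[]][[[]][]][[]]S => [[]][[[]][]][[]][]   [S -> [ ]]

S => [S]S => [[]]S => [[]][S]S => [[]][[S]S]S => [[]][[[]]S]S => [[]][[[]][]]S => [[]][[[]][]][S]S => [[]][[[]][]][[]]S => [[]][[[]][]][[]][]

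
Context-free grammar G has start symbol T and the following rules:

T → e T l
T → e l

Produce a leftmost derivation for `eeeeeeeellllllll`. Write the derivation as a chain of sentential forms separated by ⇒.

T ⇒ eTl   [T → e T l]
eTl ⇒ eeTll   [T → e T l]
eeTll ⇒ eeeTlll   [T → e T l]
eeeTlll ⇒ eeeeTllll   [T → e T l]
eeeeTllll ⇒ eeeeeTlllll   [T → e T l]
eeeeeTlllll ⇒ eeeeeeTllllll   [T → e T l]
eeeeeeTllllll ⇒ eeeeeeeTlllllll   [T → e T l]
eeeeeeeTlllllll ⇒ eeeeeeeellllllll   [T → e l]

T ⇒ eTl ⇒ eeTll ⇒ eeeTlll ⇒ eeeeTllll ⇒ eeeeeTlllll ⇒ eeeeeeTllllll ⇒ eeeeeeeTlllllll ⇒ eeeeeeeellllllll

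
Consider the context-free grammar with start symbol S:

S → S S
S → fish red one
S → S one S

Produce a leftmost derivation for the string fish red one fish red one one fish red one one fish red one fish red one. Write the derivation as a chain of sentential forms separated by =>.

S => S S   [S → S S]
S S => S one S S   [S → S one S]
S one S S => S one S one S S   [S → S one S]
S one S one S S => S S one S one S S   [S → S S]
S S one S one S S => fish red one S one S one S S   [S → fish red one]
fish red one S one S one S S => fish red one fish red one one S one S S   [S → fish red one]
fish red one fish red one one S one S S => fish red one fish red one one fish red one one S S   [S → fish red one]
fish red one fish red one one fish red one one S S => fish red one fish red one one fish red one one fish red one S   [S → fish red one]
fish red one fish red one one fish red one one fish red one S => fish red one fish red one one fish red one one fish red one fish red one   [S → fish red one]

S => S S => S one S S => S one S one S S => S S one S one S S => fish red one S one S one S S => fish red one fish red one one S one S S => fish red one fish red one one fish red one one S S => fish red one fish red one one fish red one one fish red one S => fish red one fish red one one fish red one one fish red one fish red one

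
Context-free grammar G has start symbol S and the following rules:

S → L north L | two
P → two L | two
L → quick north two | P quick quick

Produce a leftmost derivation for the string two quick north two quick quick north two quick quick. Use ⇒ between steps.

S ⇒ L north L   [S → L north L]
L north L ⇒ P quick quick north L   [L → P quick quick]
P quick quick north L ⇒ two L quick quick north L   [P → two L]
two L quick quick north L ⇒ two quick north two quick quick north L   [L → quick north two]
two quick north two quick quick north L ⇒ two quick north two quick quick north P quick quick   [L → P quick quick]
two quick north two quick quick north P quick quick ⇒ two quick north two quick quick north two quick quick   [P → two]

S ⇒ L north L ⇒ P quick quick north L ⇒ two L quick quick north L ⇒ two quick north two quick quick north L ⇒ two quick north two quick quick north P quick quick ⇒ two quick north two quick quick north two quick quick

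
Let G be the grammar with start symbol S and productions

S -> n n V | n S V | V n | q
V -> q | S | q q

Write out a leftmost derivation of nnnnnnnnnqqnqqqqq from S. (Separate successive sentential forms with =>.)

S => nnV => nnS => nnnSV => nnnnnVV => nnnnnSV => nnnnnnSVV => nnnnnnnSVVV => nnnnnnnnnVVVV => nnnnnnnnnSVVV => nnnnnnnnnVnVVV => nnnnnnnnnqqnVVV => nnnnnnnnnqqnqVV => nnnnnnnnnqqnqqqV => nnnnnnnnnqqnqqqqq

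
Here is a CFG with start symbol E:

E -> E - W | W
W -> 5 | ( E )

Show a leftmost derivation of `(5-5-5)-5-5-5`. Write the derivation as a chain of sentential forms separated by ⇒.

E ⇒ E-W   [E -> E - W]
E-W ⇒ E-W-W   [E -> E - W]
E-W-W ⇒ E-W-W-W   [E -> E - W]
E-W-W-W ⇒ W-W-W-W   [E -> W]
W-W-W-W ⇒ (E)-W-W-W   [W -> ( E )]
(E)-W-W-W ⇒ (E-W)-W-W-W   [E -> E - W]
(E-W)-W-W-W ⇒ (E-W-W)-W-W-W   [E -> E - W]
(E-W-W)-W-W-W ⇒ (W-W-W)-W-W-W   [E -> W]
(W-W-W)-W-W-W ⇒ (5-W-W)-W-W-W   [W -> 5]
(5-W-W)-W-W-W ⇒ (5-5-W)-W-W-W   [W -> 5]
(5-5-W)-W-W-W ⇒ (5-5-5)-W-W-W   [W -> 5]
(5-5-5)-W-W-W ⇒ (5-5-5)-5-W-W   [W -> 5]
(5-5-5)-5-W-W ⇒ (5-5-5)-5-5-W   [W -> 5]
(5-5-5)-5-5-W ⇒ (5-5-5)-5-5-5   [W -> 5]

E ⇒ E-W ⇒ E-W-W ⇒ E-W-W-W ⇒ W-W-W-W ⇒ (E)-W-W-W ⇒ (E-W)-W-W-W ⇒ (E-W-W)-W-W-W ⇒ (W-W-W)-W-W-W ⇒ (5-W-W)-W-W-W ⇒ (5-5-W)-W-W-W ⇒ (5-5-5)-W-W-W ⇒ (5-5-5)-5-W-W ⇒ (5-5-5)-5-5-W ⇒ (5-5-5)-5-5-5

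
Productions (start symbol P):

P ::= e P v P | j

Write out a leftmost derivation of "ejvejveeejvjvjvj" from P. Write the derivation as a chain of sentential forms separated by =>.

P => ePvP   [P ::= e P v P]
ePvP => ejvP   [P ::= j]
ejvP => ejvePvP   [P ::= e P v P]
ejvePvP => ejvejvP   [P ::= j]
ejvejvP => ejvejvePvP   [P ::= e P v P]
ejvejvePvP => ejvejveePvPvP   [P ::= e P v P]
ejvejveePvPvP => ejvejveeePvPvPvP   [P ::= e P v P]
ejvejveeePvPvPvP => ejvejveeejvPvPvP   [P ::= j]
ejvejveeejvPvPvP => ejvejveeejvjvPvP   [P ::= j]
ejvejveeejvjvPvP => ejvejveeejvjvjvP   [P ::= j]
ejvejveeejvjvjvP => ejvejveeejvjvjvj   [P ::= j]

P=>ePvP=>ejvP=>ejvePvP=>ejvejvP=>ejvejvePvP=>ejvejveePvPvP=>ejvejveeePvPvPvP=>ejvejveeejvPvPvP=>ejvejveeejvjvPvP=>ejvejveeejvjvjvP=>ejvejveeejvjvjvj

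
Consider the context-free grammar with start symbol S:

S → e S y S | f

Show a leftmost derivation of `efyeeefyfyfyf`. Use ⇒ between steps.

S ⇒ eSyS   [S → e S y S]
eSyS ⇒ efyS   [S → f]
efyS ⇒ efyeSyS   [S → e S y S]
efyeSyS ⇒ efyeeSySyS   [S → e S y S]
efyeeSySyS ⇒ efyeeeSySySyS   [S → e S y S]
efyeeeSySySyS ⇒ efyeeefySySyS   [S → f]
efyeeefySySyS ⇒ efyeeefyfySyS   [S → f]
efyeeefyfySyS ⇒ efyeeefyfyfyS   [S → f]
efyeeefyfyfyS ⇒ efyeeefyfyfyf   [S → f]

S ⇒ eSyS ⇒ efyS ⇒ efyeSyS ⇒ efyeeSySyS ⇒ efyeeeSySySyS ⇒ efyeeefySySyS ⇒ efyeeefyfySyS ⇒ efyeeefyfyfyS ⇒ efyeeefyfyfyf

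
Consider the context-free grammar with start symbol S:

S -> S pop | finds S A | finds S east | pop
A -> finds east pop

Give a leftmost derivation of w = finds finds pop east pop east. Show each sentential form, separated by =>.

S => finds S east => finds S pop east => finds finds S east pop east => finds finds pop east pop east

S => finds S east   [S -> finds S east]
finds S east => finds S pop east   [S -> S pop]
finds S pop east => finds finds S east pop east   [S -> finds S east]
finds finds S east pop east => finds finds pop east pop east   [S -> pop]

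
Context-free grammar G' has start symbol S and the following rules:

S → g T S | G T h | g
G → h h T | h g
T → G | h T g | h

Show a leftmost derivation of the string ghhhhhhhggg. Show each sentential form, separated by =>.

S => gTS => ghTgS => ghGgS => ghhhTgS => ghhhGgS => ghhhhhTgS => ghhhhhhTggS => ghhhhhhhggS => ghhhhhhhggg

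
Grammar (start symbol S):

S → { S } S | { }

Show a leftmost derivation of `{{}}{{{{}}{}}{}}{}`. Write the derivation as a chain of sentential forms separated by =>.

S => {S}S   [S → { S } S]
{S}S => {{}}S   [S → { }]
{{}}S => {{}}{S}S   [S → { S } S]
{{}}{S}S => {{}}{{S}S}S   [S → { S } S]
{{}}{{S}S}S => {{}}{{{S}S}S}S   [S → { S } S]
{{}}{{{S}S}S}S => {{}}{{{{}}S}S}S   [S → { }]
{{}}{{{{}}S}S}S => {{}}{{{{}}{}}S}S   [S → { }]
{{}}{{{{}}{}}S}S => {{}}{{{{}}{}}{}}S   [S → { }]
{{}}{{{{}}{}}{}}S => {{}}{{{{}}{}}{}}{}   [S → { }]

S => {S}S => {{}}S => {{}}{S}S => {{}}{{S}S}S => {{}}{{{S}S}S}S => {{}}{{{{}}S}S}S => {{}}{{{{}}{}}S}S => {{}}{{{{}}{}}{}}S => {{}}{{{{}}{}}{}}{}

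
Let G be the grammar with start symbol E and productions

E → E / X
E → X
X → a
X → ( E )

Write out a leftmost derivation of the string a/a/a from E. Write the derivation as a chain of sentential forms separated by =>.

E => E/X   [E → E / X]
E/X => E/X/X   [E → E / X]
E/X/X => X/X/X   [E → X]
X/X/X => a/X/X   [X → a]
a/X/X => a/a/X   [X → a]
a/a/X => a/a/a   [X → a]

E=>E/X=>E/X/X=>X/X/X=>a/X/X=>a/a/X=>a/a/a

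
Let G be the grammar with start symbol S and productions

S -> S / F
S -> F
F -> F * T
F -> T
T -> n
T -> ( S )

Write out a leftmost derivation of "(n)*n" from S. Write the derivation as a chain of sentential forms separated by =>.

S => F   [S -> F]
F => F*T   [F -> F * T]
F*T => T*T   [F -> T]
T*T => (S)*T   [T -> ( S )]
(S)*T => (F)*T   [S -> F]
(F)*T => (T)*T   [F -> T]
(T)*T => (n)*T   [T -> n]
(n)*T => (n)*n   [T -> n]

S => F => F*T => T*T => (S)*T => (F)*T => (T)*T => (n)*T => (n)*n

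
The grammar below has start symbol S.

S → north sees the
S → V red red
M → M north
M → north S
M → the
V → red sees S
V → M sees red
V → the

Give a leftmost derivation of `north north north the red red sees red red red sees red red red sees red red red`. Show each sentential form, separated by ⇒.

S ⇒ V red red ⇒ M sees red red red ⇒ north S sees red red red ⇒ north V red red sees red red red ⇒ north M sees red red red sees red red red ⇒ north north S sees red red red sees red red red ⇒ north north V red red sees red red red sees red red red ⇒ north north M sees red red red sees red red red sees red red red ⇒ north north north S sees red red red sees red red red sees red red red ⇒ north north north V red red sees red red red sees red red red sees red red red ⇒ north north north the red red sees red red red sees red red red sees red red red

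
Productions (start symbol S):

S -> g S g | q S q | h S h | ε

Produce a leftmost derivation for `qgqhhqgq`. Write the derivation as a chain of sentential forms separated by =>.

S => qSq   [S -> q S q]
qSq => qgSgq   [S -> g S g]
qgSgq => qgqSqgq   [S -> q S q]
qgqSqgq => qgqhShqgq   [S -> h S h]
qgqhShqgq => qgqhhqgq   [S -> ε]

S => qSq => qgSgq => qgqSqgq => qgqhShqgq => qgqhhqgq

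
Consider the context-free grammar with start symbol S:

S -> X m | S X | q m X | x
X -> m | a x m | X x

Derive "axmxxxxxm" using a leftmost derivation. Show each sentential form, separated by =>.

S => Xm   [S -> X m]
Xm => Xxm   [X -> X x]
Xxm => Xxxm   [X -> X x]
Xxxm => Xxxxm   [X -> X x]
Xxxxm => Xxxxxm   [X -> X x]
Xxxxxm => Xxxxxxm   [X -> X x]
Xxxxxxm => axmxxxxxm   [X -> a x m]

S=>Xm=>Xxm=>Xxxm=>Xxxxm=>Xxxxxm=>Xxxxxxm=>axmxxxxxm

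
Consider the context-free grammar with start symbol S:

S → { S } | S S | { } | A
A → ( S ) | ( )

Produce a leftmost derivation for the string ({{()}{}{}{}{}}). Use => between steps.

S => A   [S → A]
A => (S)   [A → ( S )]
(S) => ({S})   [S → { S }]
({S}) => ({SS})   [S → S S]
({SS}) => ({SSS})   [S → S S]
({SSS}) => ({SSSS})   [S → S S]
({SSSS}) => ({{S}SSS})   [S → { S }]
({{S}SSS}) => ({{A}SSS})   [S → A]
({{A}SSS}) => ({{()}SSS})   [A → ( )]
({{()}SSS}) => ({{()}SSSS})   [S → S S]
({{()}SSSS}) => ({{()}{}SSS})   [S → { }]
({{()}{}SSS}) => ({{()}{}{}SS})   [S → { }]
({{()}{}{}SS}) => ({{()}{}{}{}S})   [S → { }]
({{()}{}{}{}S}) => ({{()}{}{}{}{}})   [S → { }]

S => A => (S) => ({S}) => ({SS}) => ({SSS}) => ({SSSS}) => ({{S}SSS}) => ({{A}SSS}) => ({{()}SSS}) => ({{()}SSSS}) => ({{()}{}SSS}) => ({{()}{}{}SS}) => ({{()}{}{}{}S}) => ({{()}{}{}{}{}})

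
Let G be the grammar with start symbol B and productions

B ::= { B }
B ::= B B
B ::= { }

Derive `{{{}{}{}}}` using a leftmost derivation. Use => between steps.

B => {B} => {{B}} => {{BB}} => {{{}B}} => {{{}BB}} => {{{}{}B}} => {{{}{}{}}}

B => {B}   [B ::= { B }]
{B} => {{B}}   [B ::= { B }]
{{B}} => {{BB}}   [B ::= B B]
{{BB}} => {{{}B}}   [B ::= { }]
{{{}B}} => {{{}BB}}   [B ::= B B]
{{{}BB}} => {{{}{}B}}   [B ::= { }]
{{{}{}B}} => {{{}{}{}}}   [B ::= { }]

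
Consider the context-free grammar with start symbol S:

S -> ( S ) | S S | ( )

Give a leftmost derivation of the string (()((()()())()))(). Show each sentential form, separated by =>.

S => SS   [S -> S S]
SS => (S)S   [S -> ( S )]
(S)S => (SS)S   [S -> S S]
(SS)S => (()S)S   [S -> ( )]
(()S)S => (()(S))S   [S -> ( S )]
(()(S))S => (()(SS))S   [S -> S S]
(()(SS))S => (()((S)S))S   [S -> ( S )]
(()((S)S))S => (()((SS)S))S   [S -> S S]
(()((SS)S))S => (()((SSS)S))S   [S -> S S]
(()((SSS)S))S => (()((()SS)S))S   [S -> ( )]
(()((()SS)S))S => (()((()()S)S))S   [S -> ( )]
(()((()()S)S))S => (()((()()())S))S   [S -> ( )]
(()((()()())S))S => (()((()()())()))S   [S -> ( )]
(()((()()())()))S => (()((()()())()))()   [S -> ( )]

S => SS => (S)S => (SS)S => (()S)S => (()(S))S => (()(SS))S => (()((S)S))S => (()((SS)S))S => (()((SSS)S))S => (()((()SS)S))S => (()((()()S)S))S => (()((()()())S))S => (()((()()())()))S => (()((()()())()))()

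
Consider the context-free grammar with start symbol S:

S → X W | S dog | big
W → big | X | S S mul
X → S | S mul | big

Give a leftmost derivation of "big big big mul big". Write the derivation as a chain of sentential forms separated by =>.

S => X W => S mul W => X W mul W => big W mul W => big X mul W => big S mul W => big X W mul W => big big W mul W => big big big mul W => big big big mul big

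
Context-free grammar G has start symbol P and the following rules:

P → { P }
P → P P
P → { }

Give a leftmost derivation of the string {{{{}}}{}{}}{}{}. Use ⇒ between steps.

P ⇒ PP   [P → P P]
PP ⇒ PPP   [P → P P]
PPP ⇒ {P}PP   [P → { P }]
{P}PP ⇒ {PP}PP   [P → P P]
{PP}PP ⇒ {PPP}PP   [P → P P]
{PPP}PP ⇒ {{P}PP}PP   [P → { P }]
{{P}PP}PP ⇒ {{{P}}PP}PP   [P → { P }]
{{{P}}PP}PP ⇒ {{{{}}}PP}PP   [P → { }]
{{{{}}}PP}PP ⇒ {{{{}}}{}P}PP   [P → { }]
{{{{}}}{}P}PP ⇒ {{{{}}}{}{}}PP   [P → { }]
{{{{}}}{}{}}PP ⇒ {{{{}}}{}{}}{}P   [P → { }]
{{{{}}}{}{}}{}P ⇒ {{{{}}}{}{}}{}{}   [P → { }]

P⇒PP⇒PPP⇒{P}PP⇒{PP}PP⇒{PPP}PP⇒{{P}PP}PP⇒{{{P}}PP}PP⇒{{{{}}}PP}PP⇒{{{{}}}{}P}PP⇒{{{{}}}{}{}}PP⇒{{{{}}}{}{}}{}P⇒{{{{}}}{}{}}{}{}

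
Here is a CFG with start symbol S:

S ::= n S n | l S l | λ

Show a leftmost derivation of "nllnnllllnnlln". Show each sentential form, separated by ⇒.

S ⇒ nSn ⇒ nlSln ⇒ nllSlln ⇒ nllnSnlln ⇒ nllnnSnnlln ⇒ nllnnlSlnnlln ⇒ nllnnllSllnnlln ⇒ nllnnllllnnlln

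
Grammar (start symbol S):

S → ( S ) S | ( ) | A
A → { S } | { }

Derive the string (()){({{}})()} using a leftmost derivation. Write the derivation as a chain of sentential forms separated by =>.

S=>(S)S=>(())S=>(())A=>(()){S}=>(()){(S)S}=>(()){(A)S}=>(()){({S})S}=>(()){({A})S}=>(()){({{}})S}=>(()){({{}})()}

S => (S)S   [S → ( S ) S]
(S)S => (())S   [S → ( )]
(())S => (())A   [S → A]
(())A => (()){S}   [A → { S }]
(()){S} => (()){(S)S}   [S → ( S ) S]
(()){(S)S} => (()){(A)S}   [S → A]
(()){(A)S} => (()){({S})S}   [A → { S }]
(()){({S})S} => (()){({A})S}   [S → A]
(()){({A})S} => (()){({{}})S}   [A → { }]
(()){({{}})S} => (()){({{}})()}   [S → ( )]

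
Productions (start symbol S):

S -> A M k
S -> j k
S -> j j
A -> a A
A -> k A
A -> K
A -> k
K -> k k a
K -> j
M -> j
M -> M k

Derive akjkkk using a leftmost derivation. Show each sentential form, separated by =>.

S => AMk   [S -> A M k]
AMk => aAMk   [A -> a A]
aAMk => akMk   [A -> k]
akMk => akMkk   [M -> M k]
akMkk => akMkkk   [M -> M k]
akMkkk => akjkkk   [M -> j]

S => AMk => aAMk => akMk => akMkk => akMkkk => akjkkk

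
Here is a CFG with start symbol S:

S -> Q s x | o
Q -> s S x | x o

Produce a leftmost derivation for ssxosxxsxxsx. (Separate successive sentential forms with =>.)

S => Qsx   [S -> Q s x]
Qsx => sSxsx   [Q -> s S x]
sSxsx => sQsxxsx   [S -> Q s x]
sQsxxsx => ssSxsxxsx   [Q -> s S x]
ssSxsxxsx => ssQsxxsxxsx   [S -> Q s x]
ssQsxxsxxsx => ssxosxxsxxsx   [Q -> x o]

S=>Qsx=>sSxsx=>sQsxxsx=>ssSxsxxsx=>ssQsxxsxxsx=>ssxosxxsxxsx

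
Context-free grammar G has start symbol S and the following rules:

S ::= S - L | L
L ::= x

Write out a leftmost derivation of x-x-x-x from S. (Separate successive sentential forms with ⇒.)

S ⇒ S-L   [S ::= S - L]
S-L ⇒ S-L-L   [S ::= S - L]
S-L-L ⇒ S-L-L-L   [S ::= S - L]
S-L-L-L ⇒ L-L-L-L   [S ::= L]
L-L-L-L ⇒ x-L-L-L   [L ::= x]
x-L-L-L ⇒ x-x-L-L   [L ::= x]
x-x-L-L ⇒ x-x-x-L   [L ::= x]
x-x-x-L ⇒ x-x-x-x   [L ::= x]

S⇒S-L⇒S-L-L⇒S-L-L-L⇒L-L-L-L⇒x-L-L-L⇒x-x-L-L⇒x-x-x-L⇒x-x-x-x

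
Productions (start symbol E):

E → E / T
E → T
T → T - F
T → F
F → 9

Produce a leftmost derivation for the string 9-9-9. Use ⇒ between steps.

E ⇒ T ⇒ T-F ⇒ T-F-F ⇒ F-F-F ⇒ 9-F-F ⇒ 9-9-F ⇒ 9-9-9

E ⇒ T   [E → T]
T ⇒ T-F   [T → T - F]
T-F ⇒ T-F-F   [T → T - F]
T-F-F ⇒ F-F-F   [T → F]
F-F-F ⇒ 9-F-F   [F → 9]
9-F-F ⇒ 9-9-F   [F → 9]
9-9-F ⇒ 9-9-9   [F → 9]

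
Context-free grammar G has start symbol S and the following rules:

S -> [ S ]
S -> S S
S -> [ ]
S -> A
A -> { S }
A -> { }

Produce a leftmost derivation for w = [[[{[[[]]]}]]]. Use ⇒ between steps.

S⇒[S]⇒[[S]]⇒[[[S]]]⇒[[[A]]]⇒[[[{S}]]]⇒[[[{[S]}]]]⇒[[[{[[S]]}]]]⇒[[[{[[[]]]}]]]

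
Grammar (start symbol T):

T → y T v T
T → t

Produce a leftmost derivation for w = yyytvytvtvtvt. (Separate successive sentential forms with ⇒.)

T ⇒ yTvT   [T → y T v T]
yTvT ⇒ yyTvTvT   [T → y T v T]
yyTvTvT ⇒ yyyTvTvTvT   [T → y T v T]
yyyTvTvTvT ⇒ yyytvTvTvT   [T → t]
yyytvTvTvT ⇒ yyytvyTvTvTvT   [T → y T v T]
yyytvyTvTvTvT ⇒ yyytvytvTvTvT   [T → t]
yyytvytvTvTvT ⇒ yyytvytvtvTvT   [T → t]
yyytvytvtvTvT ⇒ yyytvytvtvtvT   [T → t]
yyytvytvtvtvT ⇒ yyytvytvtvtvt   [T → t]

T⇒yTvT⇒yyTvTvT⇒yyyTvTvTvT⇒yyytvTvTvT⇒yyytvyTvTvTvT⇒yyytvytvTvTvT⇒yyytvytvtvTvT⇒yyytvytvtvtvT⇒yyytvytvtvtvt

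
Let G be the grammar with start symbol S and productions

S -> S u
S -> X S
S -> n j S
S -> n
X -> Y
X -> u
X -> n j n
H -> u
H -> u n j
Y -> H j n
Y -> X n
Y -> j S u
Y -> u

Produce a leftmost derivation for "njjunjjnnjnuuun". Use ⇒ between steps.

S ⇒ njS   [S -> n j S]
njS ⇒ njXS   [S -> X S]
njXS ⇒ njYS   [X -> Y]
njYS ⇒ njjSuS   [Y -> j S u]
njjSuS ⇒ njjXSuS   [S -> X S]
njjXSuS ⇒ njjYSuS   [X -> Y]
njjYSuS ⇒ njjHjnSuS   [Y -> H j n]
njjHjnSuS ⇒ njjunjjnSuS   [H -> u n j]
njjunjjnSuS ⇒ njjunjjnSuuS   [S -> S u]
njjunjjnSuuS ⇒ njjunjjnnjSuuS   [S -> n j S]
njjunjjnnjSuuS ⇒ njjunjjnnjnuuS   [S -> n]
njjunjjnnjnuuS ⇒ njjunjjnnjnuuXS   [S -> X S]
njjunjjnnjnuuXS ⇒ njjunjjnnjnuuuS   [X -> u]
njjunjjnnjnuuuS ⇒ njjunjjnnjnuuun   [S -> n]

S ⇒ njS ⇒ njXS ⇒ njYS ⇒ njjSuS ⇒ njjXSuS ⇒ njjYSuS ⇒ njjHjnSuS ⇒ njjunjjnSuS ⇒ njjunjjnSuuS ⇒ njjunjjnnjSuuS ⇒ njjunjjnnjnuuS ⇒ njjunjjnnjnuuXS ⇒ njjunjjnnjnuuuS ⇒ njjunjjnnjnuuun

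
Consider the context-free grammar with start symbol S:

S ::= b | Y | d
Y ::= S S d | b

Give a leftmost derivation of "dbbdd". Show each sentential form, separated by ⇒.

S ⇒ Y   [S ::= Y]
Y ⇒ SSd   [Y ::= S S d]
SSd ⇒ dSd   [S ::= d]
dSd ⇒ dYd   [S ::= Y]
dYd ⇒ dSSdd   [Y ::= S S d]
dSSdd ⇒ dYSdd   [S ::= Y]
dYSdd ⇒ dbSdd   [Y ::= b]
dbSdd ⇒ dbbdd   [S ::= b]

S⇒Y⇒SSd⇒dSd⇒dYd⇒dSSdd⇒dYSdd⇒dbSdd⇒dbbdd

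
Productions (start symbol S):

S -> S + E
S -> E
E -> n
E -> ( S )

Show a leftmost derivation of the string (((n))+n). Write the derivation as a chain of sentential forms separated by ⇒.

S ⇒ E ⇒ (S) ⇒ (S+E) ⇒ (E+E) ⇒ ((S)+E) ⇒ ((E)+E) ⇒ (((S))+E) ⇒ (((E))+E) ⇒ (((n))+E) ⇒ (((n))+n)

S ⇒ E   [S -> E]
E ⇒ (S)   [E -> ( S )]
(S) ⇒ (S+E)   [S -> S + E]
(S+E) ⇒ (E+E)   [S -> E]
(E+E) ⇒ ((S)+E)   [E -> ( S )]
((S)+E) ⇒ ((E)+E)   [S -> E]
((E)+E) ⇒ (((S))+E)   [E -> ( S )]
(((S))+E) ⇒ (((E))+E)   [S -> E]
(((E))+E) ⇒ (((n))+E)   [E -> n]
(((n))+E) ⇒ (((n))+n)   [E -> n]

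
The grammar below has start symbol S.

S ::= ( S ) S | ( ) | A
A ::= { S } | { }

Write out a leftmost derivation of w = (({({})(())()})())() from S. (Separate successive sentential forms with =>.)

S => (S)S => ((S)S)S => ((A)S)S => (({S})S)S => (({(S)S})S)S => (({(A)S})S)S => (({({})S})S)S => (({({})(S)S})S)S => (({({})(())S})S)S => (({({})(())()})S)S => (({({})(())()})())S => (({({})(())()})())()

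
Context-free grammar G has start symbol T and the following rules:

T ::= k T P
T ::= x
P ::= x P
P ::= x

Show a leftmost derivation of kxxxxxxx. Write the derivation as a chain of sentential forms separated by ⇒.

T⇒kTP⇒kxP⇒kxxP⇒kxxxP⇒kxxxxP⇒kxxxxxP⇒kxxxxxxP⇒kxxxxxxx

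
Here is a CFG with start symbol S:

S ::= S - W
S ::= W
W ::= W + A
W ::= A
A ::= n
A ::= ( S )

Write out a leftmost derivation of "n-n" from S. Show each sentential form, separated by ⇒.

S ⇒ S-W ⇒ W-W ⇒ A-W ⇒ n-W ⇒ n-A ⇒ n-n

S ⇒ S-W   [S ::= S - W]
S-W ⇒ W-W   [S ::= W]
W-W ⇒ A-W   [W ::= A]
A-W ⇒ n-W   [A ::= n]
n-W ⇒ n-A   [W ::= A]
n-A ⇒ n-n   [A ::= n]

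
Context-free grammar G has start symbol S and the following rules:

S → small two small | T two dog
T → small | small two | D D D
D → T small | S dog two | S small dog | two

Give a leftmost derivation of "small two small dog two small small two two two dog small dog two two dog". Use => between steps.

S => T two dog => D D D two dog => S dog two D D two dog => small two small dog two D D two dog => small two small dog two S small dog D two dog => small two small dog two T two dog small dog D two dog => small two small dog two D D D two dog small dog D two dog => small two small dog two T small D D two dog small dog D two dog => small two small dog two small small D D two dog small dog D two dog => small two small dog two small small two D two dog small dog D two dog => small two small dog two small small two two two dog small dog D two dog => small two small dog two small small two two two dog small dog two two dog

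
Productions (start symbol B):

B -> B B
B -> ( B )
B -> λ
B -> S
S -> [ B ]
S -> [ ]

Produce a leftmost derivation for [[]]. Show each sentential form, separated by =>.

B => BB   [B -> B B]
BB => SB   [B -> S]
SB => [B]B   [S -> [ B ]]
[B]B => [S]B   [B -> S]
[S]B => [[]]B   [S -> [ ]]
[[]]B => [[]]   [B -> λ]

B => BB => SB => [B]B => [S]B => [[]]B => [[]]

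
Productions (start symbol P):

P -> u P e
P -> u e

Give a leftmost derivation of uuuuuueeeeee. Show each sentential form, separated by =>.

P=>uPe=>uuPee=>uuuPeee=>uuuuPeeee=>uuuuuPeeeee=>uuuuuueeeeee

P => uPe   [P -> u P e]
uPe => uuPee   [P -> u P e]
uuPee => uuuPeee   [P -> u P e]
uuuPeee => uuuuPeeee   [P -> u P e]
uuuuPeeee => uuuuuPeeeee   [P -> u P e]
uuuuuPeeeee => uuuuuueeeeee   [P -> u e]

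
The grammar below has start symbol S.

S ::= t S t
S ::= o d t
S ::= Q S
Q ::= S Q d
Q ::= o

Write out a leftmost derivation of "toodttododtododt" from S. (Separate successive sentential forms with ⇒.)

S ⇒ QS ⇒ SQdS ⇒ QSQdS ⇒ SQdSQdS ⇒ tStQdSQdS ⇒ tQStQdSQdS ⇒ toStQdSQdS ⇒ toodttQdSQdS ⇒ toodttodSQdS ⇒ toodttododtQdS ⇒ toodttododtodS ⇒ toodttododtododt

S ⇒ QS   [S ::= Q S]
QS ⇒ SQdS   [Q ::= S Q d]
SQdS ⇒ QSQdS   [S ::= Q S]
QSQdS ⇒ SQdSQdS   [Q ::= S Q d]
SQdSQdS ⇒ tStQdSQdS   [S ::= t S t]
tStQdSQdS ⇒ tQStQdSQdS   [S ::= Q S]
tQStQdSQdS ⇒ toStQdSQdS   [Q ::= o]
toStQdSQdS ⇒ toodttQdSQdS   [S ::= o d t]
toodttQdSQdS ⇒ toodttodSQdS   [Q ::= o]
toodttodSQdS ⇒ toodttododtQdS   [S ::= o d t]
toodttododtQdS ⇒ toodttododtodS   [Q ::= o]
toodttododtodS ⇒ toodttododtododt   [S ::= o d t]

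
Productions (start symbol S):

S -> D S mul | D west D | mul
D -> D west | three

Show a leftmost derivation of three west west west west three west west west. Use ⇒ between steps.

S ⇒ D west D   [S -> D west D]
D west D ⇒ D west west D   [D -> D west]
D west west D ⇒ D west west west D   [D -> D west]
D west west west D ⇒ D west west west west D   [D -> D west]
D west west west west D ⇒ three west west west west D   [D -> three]
three west west west west D ⇒ three west west west west D west   [D -> D west]
three west west west west D west ⇒ three west west west west D west west   [D -> D west]
three west west west west D west west ⇒ three west west west west D west west west   [D -> D west]
three west west west west D west west west ⇒ three west west west west three west west west   [D -> three]

S ⇒ D west D ⇒ D west west D ⇒ D west west west D ⇒ D west west west west D ⇒ three west west west west D ⇒ three west west west west D west ⇒ three west west west west D west west ⇒ three west west west west D west west west ⇒ three west west west west three west west west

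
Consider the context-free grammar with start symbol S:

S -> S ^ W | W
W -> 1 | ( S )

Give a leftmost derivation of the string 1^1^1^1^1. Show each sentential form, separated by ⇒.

S ⇒ S^W ⇒ S^W^W ⇒ S^W^W^W ⇒ S^W^W^W^W ⇒ W^W^W^W^W ⇒ 1^W^W^W^W ⇒ 1^1^W^W^W ⇒ 1^1^1^W^W ⇒ 1^1^1^1^W ⇒ 1^1^1^1^1

S ⇒ S^W   [S -> S ^ W]
S^W ⇒ S^W^W   [S -> S ^ W]
S^W^W ⇒ S^W^W^W   [S -> S ^ W]
S^W^W^W ⇒ S^W^W^W^W   [S -> S ^ W]
S^W^W^W^W ⇒ W^W^W^W^W   [S -> W]
W^W^W^W^W ⇒ 1^W^W^W^W   [W -> 1]
1^W^W^W^W ⇒ 1^1^W^W^W   [W -> 1]
1^1^W^W^W ⇒ 1^1^1^W^W   [W -> 1]
1^1^1^W^W ⇒ 1^1^1^1^W   [W -> 1]
1^1^1^1^W ⇒ 1^1^1^1^1   [W -> 1]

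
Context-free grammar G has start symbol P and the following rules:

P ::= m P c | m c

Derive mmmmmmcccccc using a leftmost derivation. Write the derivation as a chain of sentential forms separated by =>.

P => mPc   [P ::= m P c]
mPc => mmPcc   [P ::= m P c]
mmPcc => mmmPccc   [P ::= m P c]
mmmPccc => mmmmPcccc   [P ::= m P c]
mmmmPcccc => mmmmmPccccc   [P ::= m P c]
mmmmmPccccc => mmmmmmcccccc   [P ::= m c]

P => mPc => mmPcc => mmmPccc => mmmmPcccc => mmmmmPccccc => mmmmmmcccccc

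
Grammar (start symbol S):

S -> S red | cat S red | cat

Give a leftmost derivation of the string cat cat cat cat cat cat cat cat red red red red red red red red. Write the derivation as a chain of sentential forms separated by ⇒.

S ⇒ cat S red ⇒ cat cat S red red ⇒ cat cat cat S red red red ⇒ cat cat cat cat S red red red red ⇒ cat cat cat cat cat S red red red red red ⇒ cat cat cat cat cat cat S red red red red red red ⇒ cat cat cat cat cat cat S red red red red red red red ⇒ cat cat cat cat cat cat cat S red red red red red red red red ⇒ cat cat cat cat cat cat cat cat red red red red red red red red

S ⇒ cat S red   [S -> cat S red]
cat S red ⇒ cat cat S red red   [S -> cat S red]
cat cat S red red ⇒ cat cat cat S red red red   [S -> cat S red]
cat cat cat S red red red ⇒ cat cat cat cat S red red red red   [S -> cat S red]
cat cat cat cat S red red red red ⇒ cat cat cat cat cat S red red red red red   [S -> cat S red]
cat cat cat cat cat S red red red red red ⇒ cat cat cat cat cat cat S red red red red red red   [S -> cat S red]
cat cat cat cat cat cat S red red red red red red ⇒ cat cat cat cat cat cat S red red red red red red red   [S -> S red]
cat cat cat cat cat cat S red red red red red red red ⇒ cat cat cat cat cat cat cat S red red red red red red red red   [S -> cat S red]
cat cat cat cat cat cat cat S red red red red red red red red ⇒ cat cat cat cat cat cat cat cat red red red red red red red red   [S -> cat]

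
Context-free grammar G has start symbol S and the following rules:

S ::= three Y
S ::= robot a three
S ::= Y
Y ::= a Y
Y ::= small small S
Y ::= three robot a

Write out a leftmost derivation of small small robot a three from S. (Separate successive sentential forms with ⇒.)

S ⇒ Y ⇒ small small S ⇒ small small robot a three

S ⇒ Y   [S ::= Y]
Y ⇒ small small S   [Y ::= small small S]
small small S ⇒ small small robot a three   [S ::= robot a three]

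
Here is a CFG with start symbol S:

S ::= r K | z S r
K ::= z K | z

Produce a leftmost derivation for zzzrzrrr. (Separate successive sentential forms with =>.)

S => zSr => zzSrr => zzzSrrr => zzzrKrrr => zzzrzrrr

S => zSr   [S ::= z S r]
zSr => zzSrr   [S ::= z S r]
zzSrr => zzzSrrr   [S ::= z S r]
zzzSrrr => zzzrKrrr   [S ::= r K]
zzzrKrrr => zzzrzrrr   [K ::= z]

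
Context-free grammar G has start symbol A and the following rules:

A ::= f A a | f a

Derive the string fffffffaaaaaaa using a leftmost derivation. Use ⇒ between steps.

A ⇒ fAa ⇒ ffAaa ⇒ fffAaaa ⇒ ffffAaaaa ⇒ fffffAaaaaa ⇒ ffffffAaaaaaa ⇒ fffffffaaaaaaa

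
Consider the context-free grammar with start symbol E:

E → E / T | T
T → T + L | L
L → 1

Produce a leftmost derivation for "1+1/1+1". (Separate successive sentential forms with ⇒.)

E ⇒ E/T   [E → E / T]
E/T ⇒ T/T   [E → T]
T/T ⇒ T+L/T   [T → T + L]
T+L/T ⇒ L+L/T   [T → L]
L+L/T ⇒ 1+L/T   [L → 1]
1+L/T ⇒ 1+1/T   [L → 1]
1+1/T ⇒ 1+1/T+L   [T → T + L]
1+1/T+L ⇒ 1+1/L+L   [T → L]
1+1/L+L ⇒ 1+1/1+L   [L → 1]
1+1/1+L ⇒ 1+1/1+1   [L → 1]

E ⇒ E/T ⇒ T/T ⇒ T+L/T ⇒ L+L/T ⇒ 1+L/T ⇒ 1+1/T ⇒ 1+1/T+L ⇒ 1+1/L+L ⇒ 1+1/1+L ⇒ 1+1/1+1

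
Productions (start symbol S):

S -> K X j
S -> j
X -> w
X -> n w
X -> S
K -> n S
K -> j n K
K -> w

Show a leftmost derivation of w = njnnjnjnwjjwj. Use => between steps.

S => KXj   [S -> K X j]
KXj => nSXj   [K -> n S]
nSXj => nKXjXj   [S -> K X j]
nKXjXj => njnKXjXj   [K -> j n K]
njnKXjXj => njnnSXjXj   [K -> n S]
njnnSXjXj => njnnjXjXj   [S -> j]
njnnjXjXj => njnnjSjXj   [X -> S]
njnnjSjXj => njnnjKXjjXj   [S -> K X j]
njnnjKXjjXj => njnnjnSXjjXj   [K -> n S]
njnnjnSXjjXj => njnnjnjXjjXj   [S -> j]
njnnjnjXjjXj => njnnjnjnwjjXj   [X -> n w]
njnnjnjnwjjXj => njnnjnjnwjjwj   [X -> w]

S => KXj => nSXj => nKXjXj => njnKXjXj => njnnSXjXj => njnnjXjXj => njnnjSjXj => njnnjKXjjXj => njnnjnSXjjXj => njnnjnjXjjXj => njnnjnjnwjjXj => njnnjnjnwjjwj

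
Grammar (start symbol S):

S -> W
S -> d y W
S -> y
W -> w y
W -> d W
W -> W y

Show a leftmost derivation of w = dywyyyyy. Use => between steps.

S => dyW => dyWy => dyWyy => dyWyyy => dyWyyyy => dywyyyyy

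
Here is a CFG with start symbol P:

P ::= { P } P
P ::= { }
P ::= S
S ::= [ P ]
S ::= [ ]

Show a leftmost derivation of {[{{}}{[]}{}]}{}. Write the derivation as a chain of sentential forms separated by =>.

P => {P}P => {S}P => {[P]}P => {[{P}P]}P => {[{{}}P]}P => {[{{}}{P}P]}P => {[{{}}{S}P]}P => {[{{}}{[]}P]}P => {[{{}}{[]}{}]}P => {[{{}}{[]}{}]}{}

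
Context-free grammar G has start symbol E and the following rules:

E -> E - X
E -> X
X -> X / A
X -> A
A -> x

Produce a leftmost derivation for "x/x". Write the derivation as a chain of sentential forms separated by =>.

E => X => X/A => A/A => x/A => x/x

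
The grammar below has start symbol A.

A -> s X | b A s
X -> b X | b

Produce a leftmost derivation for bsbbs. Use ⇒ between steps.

A ⇒ bAs   [A -> b A s]
bAs ⇒ bsXs   [A -> s X]
bsXs ⇒ bsbXs   [X -> b X]
bsbXs ⇒ bsbbs   [X -> b]

A⇒bAs⇒bsXs⇒bsbXs⇒bsbbs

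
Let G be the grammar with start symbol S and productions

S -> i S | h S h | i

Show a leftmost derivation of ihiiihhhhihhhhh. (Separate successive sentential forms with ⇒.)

S⇒iS⇒ihSh⇒ihiSh⇒ihiiSh⇒ihiiiSh⇒ihiiihShh⇒ihiiihhShhh⇒ihiiihhhShhhh⇒ihiiihhhhShhhhh⇒ihiiihhhhihhhhh

S ⇒ iS   [S -> i S]
iS ⇒ ihSh   [S -> h S h]
ihSh ⇒ ihiSh   [S -> i S]
ihiSh ⇒ ihiiSh   [S -> i S]
ihiiSh ⇒ ihiiiSh   [S -> i S]
ihiiiSh ⇒ ihiiihShh   [S -> h S h]
ihiiihShh ⇒ ihiiihhShhh   [S -> h S h]
ihiiihhShhh ⇒ ihiiihhhShhhh   [S -> h S h]
ihiiihhhShhhh ⇒ ihiiihhhhShhhhh   [S -> h S h]
ihiiihhhhShhhhh ⇒ ihiiihhhhihhhhh   [S -> i]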